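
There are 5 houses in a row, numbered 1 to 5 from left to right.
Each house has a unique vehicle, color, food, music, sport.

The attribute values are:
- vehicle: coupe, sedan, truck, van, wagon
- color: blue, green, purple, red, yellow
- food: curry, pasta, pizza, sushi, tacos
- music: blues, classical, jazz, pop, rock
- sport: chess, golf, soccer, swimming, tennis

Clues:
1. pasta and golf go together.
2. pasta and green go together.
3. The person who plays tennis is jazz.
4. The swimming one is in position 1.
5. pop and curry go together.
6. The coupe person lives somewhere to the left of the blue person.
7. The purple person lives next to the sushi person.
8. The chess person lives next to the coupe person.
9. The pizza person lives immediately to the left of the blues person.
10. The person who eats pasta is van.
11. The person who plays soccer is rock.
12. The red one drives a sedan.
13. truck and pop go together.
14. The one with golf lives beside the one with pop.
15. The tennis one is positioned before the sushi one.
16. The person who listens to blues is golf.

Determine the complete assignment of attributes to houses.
Solution:

House | Vehicle | Color | Food | Music | Sport
----------------------------------------------
  1   | sedan | red | pizza | classical | swimming
  2   | van | green | pasta | blues | golf
  3   | truck | yellow | curry | pop | chess
  4   | coupe | purple | tacos | jazz | tennis
  5   | wagon | blue | sushi | rock | soccer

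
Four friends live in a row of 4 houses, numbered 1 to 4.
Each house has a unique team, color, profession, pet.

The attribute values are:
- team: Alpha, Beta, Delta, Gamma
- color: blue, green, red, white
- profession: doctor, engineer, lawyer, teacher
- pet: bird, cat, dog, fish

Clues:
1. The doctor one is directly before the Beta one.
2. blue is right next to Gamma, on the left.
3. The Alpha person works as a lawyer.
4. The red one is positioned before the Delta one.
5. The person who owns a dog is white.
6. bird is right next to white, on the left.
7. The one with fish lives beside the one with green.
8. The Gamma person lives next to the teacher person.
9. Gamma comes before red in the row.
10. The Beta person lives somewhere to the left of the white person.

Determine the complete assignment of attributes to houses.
Solution:

House | Team | Color | Profession | Pet
---------------------------------------
  1   | Alpha | blue | lawyer | fish
  2   | Gamma | green | doctor | cat
  3   | Beta | red | teacher | bird
  4   | Delta | white | engineer | dog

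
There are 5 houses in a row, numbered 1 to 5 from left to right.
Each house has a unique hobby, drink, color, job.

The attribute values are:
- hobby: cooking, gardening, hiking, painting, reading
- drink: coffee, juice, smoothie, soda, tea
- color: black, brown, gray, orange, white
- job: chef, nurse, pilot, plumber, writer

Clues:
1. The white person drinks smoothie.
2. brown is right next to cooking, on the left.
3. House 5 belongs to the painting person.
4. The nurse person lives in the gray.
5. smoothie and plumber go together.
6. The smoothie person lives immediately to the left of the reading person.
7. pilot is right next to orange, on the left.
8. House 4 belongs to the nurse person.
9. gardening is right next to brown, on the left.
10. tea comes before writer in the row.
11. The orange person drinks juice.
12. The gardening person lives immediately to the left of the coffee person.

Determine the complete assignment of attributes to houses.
Solution:

House | Hobby | Drink | Color | Job
-----------------------------------
  1   | gardening | smoothie | white | plumber
  2   | reading | coffee | brown | pilot
  3   | cooking | juice | orange | chef
  4   | hiking | tea | gray | nurse
  5   | painting | soda | black | writer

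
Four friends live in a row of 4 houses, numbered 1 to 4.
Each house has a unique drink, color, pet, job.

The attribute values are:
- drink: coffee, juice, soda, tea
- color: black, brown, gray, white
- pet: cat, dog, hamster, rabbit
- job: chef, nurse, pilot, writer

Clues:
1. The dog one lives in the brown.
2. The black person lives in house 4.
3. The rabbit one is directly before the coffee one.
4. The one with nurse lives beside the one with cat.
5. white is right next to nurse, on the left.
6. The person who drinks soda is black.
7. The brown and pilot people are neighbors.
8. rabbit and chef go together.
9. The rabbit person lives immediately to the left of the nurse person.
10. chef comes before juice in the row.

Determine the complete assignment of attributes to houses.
Solution:

House | Drink | Color | Pet | Job
---------------------------------
  1   | tea | white | rabbit | chef
  2   | coffee | brown | dog | nurse
  3   | juice | gray | cat | pilot
  4   | soda | black | hamster | writer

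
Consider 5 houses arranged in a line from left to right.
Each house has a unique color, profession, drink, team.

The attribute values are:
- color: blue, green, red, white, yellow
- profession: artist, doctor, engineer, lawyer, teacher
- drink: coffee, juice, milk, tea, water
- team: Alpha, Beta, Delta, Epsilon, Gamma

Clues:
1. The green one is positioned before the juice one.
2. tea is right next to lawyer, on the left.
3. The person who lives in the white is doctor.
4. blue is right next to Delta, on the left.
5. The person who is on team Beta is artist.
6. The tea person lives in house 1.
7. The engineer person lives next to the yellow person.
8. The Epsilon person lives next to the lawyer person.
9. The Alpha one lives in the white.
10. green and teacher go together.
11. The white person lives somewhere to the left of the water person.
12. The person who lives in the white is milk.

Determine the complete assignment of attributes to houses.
Solution:

House | Color | Profession | Drink | Team
-----------------------------------------
  1   | blue | engineer | tea | Epsilon
  2   | yellow | lawyer | coffee | Delta
  3   | white | doctor | milk | Alpha
  4   | green | teacher | water | Gamma
  5   | red | artist | juice | Beta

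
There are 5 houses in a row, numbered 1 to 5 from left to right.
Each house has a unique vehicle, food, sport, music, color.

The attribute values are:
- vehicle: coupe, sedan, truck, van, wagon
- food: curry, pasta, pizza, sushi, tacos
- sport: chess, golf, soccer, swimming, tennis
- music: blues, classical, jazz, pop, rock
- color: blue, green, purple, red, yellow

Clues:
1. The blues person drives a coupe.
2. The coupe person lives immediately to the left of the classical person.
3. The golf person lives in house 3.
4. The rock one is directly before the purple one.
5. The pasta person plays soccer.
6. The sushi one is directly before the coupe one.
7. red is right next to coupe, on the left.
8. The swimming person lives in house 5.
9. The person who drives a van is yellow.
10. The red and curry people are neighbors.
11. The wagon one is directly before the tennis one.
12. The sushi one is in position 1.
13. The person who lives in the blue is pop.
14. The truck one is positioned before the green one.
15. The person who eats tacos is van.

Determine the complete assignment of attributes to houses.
Solution:

House | Vehicle | Food | Sport | Music | Color
----------------------------------------------
  1   | wagon | sushi | chess | rock | red
  2   | coupe | curry | tennis | blues | purple
  3   | van | tacos | golf | classical | yellow
  4   | truck | pasta | soccer | pop | blue
  5   | sedan | pizza | swimming | jazz | green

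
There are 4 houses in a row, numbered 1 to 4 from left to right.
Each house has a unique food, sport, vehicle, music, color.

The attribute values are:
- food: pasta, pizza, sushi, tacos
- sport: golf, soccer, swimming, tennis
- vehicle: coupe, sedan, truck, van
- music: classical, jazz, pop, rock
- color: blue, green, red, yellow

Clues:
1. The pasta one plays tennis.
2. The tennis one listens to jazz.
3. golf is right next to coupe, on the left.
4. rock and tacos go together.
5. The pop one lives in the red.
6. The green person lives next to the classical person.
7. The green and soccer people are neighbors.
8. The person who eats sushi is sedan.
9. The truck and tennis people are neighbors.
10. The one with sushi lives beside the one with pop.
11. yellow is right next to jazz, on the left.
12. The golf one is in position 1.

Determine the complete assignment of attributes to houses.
Solution:

House | Food | Sport | Vehicle | Music | Color
----------------------------------------------
  1   | tacos | golf | truck | rock | yellow
  2   | pasta | tennis | coupe | jazz | green
  3   | sushi | soccer | sedan | classical | blue
  4   | pizza | swimming | van | pop | red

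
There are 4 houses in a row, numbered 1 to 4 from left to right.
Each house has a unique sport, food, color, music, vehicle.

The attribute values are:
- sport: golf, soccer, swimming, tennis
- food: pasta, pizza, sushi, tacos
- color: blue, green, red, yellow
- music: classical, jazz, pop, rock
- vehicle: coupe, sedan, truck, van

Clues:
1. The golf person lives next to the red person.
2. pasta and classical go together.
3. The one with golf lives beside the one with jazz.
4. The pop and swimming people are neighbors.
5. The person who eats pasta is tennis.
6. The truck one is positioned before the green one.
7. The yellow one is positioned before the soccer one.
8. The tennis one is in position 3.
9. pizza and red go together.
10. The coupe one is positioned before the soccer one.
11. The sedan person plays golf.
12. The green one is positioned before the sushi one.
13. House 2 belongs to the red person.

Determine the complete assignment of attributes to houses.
Solution:

House | Sport | Food | Color | Music | Vehicle
----------------------------------------------
  1   | golf | tacos | yellow | pop | sedan
  2   | swimming | pizza | red | jazz | truck
  3   | tennis | pasta | green | classical | coupe
  4   | soccer | sushi | blue | rock | van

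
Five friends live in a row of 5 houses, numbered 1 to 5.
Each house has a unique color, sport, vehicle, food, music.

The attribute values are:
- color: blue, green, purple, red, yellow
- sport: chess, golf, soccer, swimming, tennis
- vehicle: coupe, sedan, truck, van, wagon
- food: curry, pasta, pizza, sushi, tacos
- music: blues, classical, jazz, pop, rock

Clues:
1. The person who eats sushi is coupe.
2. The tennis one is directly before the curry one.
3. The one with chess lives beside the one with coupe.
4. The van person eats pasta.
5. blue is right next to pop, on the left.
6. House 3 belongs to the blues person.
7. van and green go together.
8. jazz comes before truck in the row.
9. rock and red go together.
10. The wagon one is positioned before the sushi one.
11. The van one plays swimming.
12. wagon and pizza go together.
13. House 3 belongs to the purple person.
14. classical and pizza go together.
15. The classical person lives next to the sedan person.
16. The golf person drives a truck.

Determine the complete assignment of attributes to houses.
Solution:

House | Color | Sport | Vehicle | Food | Music
----------------------------------------------
  1   | blue | tennis | wagon | pizza | classical
  2   | yellow | chess | sedan | curry | pop
  3   | purple | soccer | coupe | sushi | blues
  4   | green | swimming | van | pasta | jazz
  5   | red | golf | truck | tacos | rock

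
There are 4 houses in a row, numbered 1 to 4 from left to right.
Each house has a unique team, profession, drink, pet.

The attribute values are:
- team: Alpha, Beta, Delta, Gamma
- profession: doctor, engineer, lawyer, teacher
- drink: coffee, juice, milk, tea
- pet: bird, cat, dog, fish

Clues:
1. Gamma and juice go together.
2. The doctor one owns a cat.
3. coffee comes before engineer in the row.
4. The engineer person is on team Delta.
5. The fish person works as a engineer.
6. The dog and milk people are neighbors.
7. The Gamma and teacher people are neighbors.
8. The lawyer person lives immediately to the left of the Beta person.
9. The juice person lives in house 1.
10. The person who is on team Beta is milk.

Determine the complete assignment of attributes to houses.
Solution:

House | Team | Profession | Drink | Pet
---------------------------------------
  1   | Gamma | lawyer | juice | dog
  2   | Beta | teacher | milk | bird
  3   | Alpha | doctor | coffee | cat
  4   | Delta | engineer | tea | fish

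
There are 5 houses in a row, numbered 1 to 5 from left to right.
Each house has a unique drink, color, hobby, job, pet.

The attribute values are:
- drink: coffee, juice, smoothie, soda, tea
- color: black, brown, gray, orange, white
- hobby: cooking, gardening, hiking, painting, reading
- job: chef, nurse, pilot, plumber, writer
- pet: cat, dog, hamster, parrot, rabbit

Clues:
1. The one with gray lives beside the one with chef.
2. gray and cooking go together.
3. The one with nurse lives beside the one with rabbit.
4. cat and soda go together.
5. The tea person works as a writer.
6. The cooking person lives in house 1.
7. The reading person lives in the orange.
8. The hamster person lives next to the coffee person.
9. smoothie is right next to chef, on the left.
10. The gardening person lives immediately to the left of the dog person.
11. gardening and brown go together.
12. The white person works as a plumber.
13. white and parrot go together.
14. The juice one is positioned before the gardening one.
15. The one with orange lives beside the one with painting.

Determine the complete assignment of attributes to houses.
Solution:

House | Drink | Color | Hobby | Job | Pet
-----------------------------------------
  1   | smoothie | gray | cooking | nurse | hamster
  2   | coffee | orange | reading | chef | rabbit
  3   | juice | white | painting | plumber | parrot
  4   | soda | brown | gardening | pilot | cat
  5   | tea | black | hiking | writer | dog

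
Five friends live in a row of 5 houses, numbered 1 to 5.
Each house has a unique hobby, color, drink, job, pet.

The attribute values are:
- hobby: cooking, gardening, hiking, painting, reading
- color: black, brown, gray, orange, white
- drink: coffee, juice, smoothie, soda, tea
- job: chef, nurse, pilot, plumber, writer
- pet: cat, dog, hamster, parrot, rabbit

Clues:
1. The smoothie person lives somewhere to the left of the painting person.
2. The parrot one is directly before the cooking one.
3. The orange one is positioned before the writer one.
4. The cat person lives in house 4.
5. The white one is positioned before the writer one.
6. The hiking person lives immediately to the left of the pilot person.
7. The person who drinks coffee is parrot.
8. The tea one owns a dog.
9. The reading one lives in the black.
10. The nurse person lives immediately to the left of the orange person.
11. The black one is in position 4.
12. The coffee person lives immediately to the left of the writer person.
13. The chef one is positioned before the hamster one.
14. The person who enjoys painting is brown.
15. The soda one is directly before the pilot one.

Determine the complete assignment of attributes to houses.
Solution:

House | Hobby | Color | Drink | Job | Pet
-----------------------------------------
  1   | hiking | white | soda | nurse | rabbit
  2   | gardening | orange | coffee | pilot | parrot
  3   | cooking | gray | tea | writer | dog
  4   | reading | black | smoothie | chef | cat
  5   | painting | brown | juice | plumber | hamster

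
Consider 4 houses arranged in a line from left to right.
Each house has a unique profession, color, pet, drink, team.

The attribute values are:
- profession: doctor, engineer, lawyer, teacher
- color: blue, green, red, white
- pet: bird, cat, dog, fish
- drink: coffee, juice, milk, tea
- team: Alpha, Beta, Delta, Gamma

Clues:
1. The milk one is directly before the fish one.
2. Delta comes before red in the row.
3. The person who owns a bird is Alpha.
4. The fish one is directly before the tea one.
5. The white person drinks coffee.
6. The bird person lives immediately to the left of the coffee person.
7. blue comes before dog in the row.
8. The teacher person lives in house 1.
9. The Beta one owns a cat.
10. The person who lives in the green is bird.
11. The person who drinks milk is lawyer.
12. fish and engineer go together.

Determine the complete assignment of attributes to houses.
Solution:

House | Profession | Color | Pet | Drink | Team
-----------------------------------------------
  1   | teacher | blue | cat | juice | Beta
  2   | lawyer | green | bird | milk | Alpha
  3   | engineer | white | fish | coffee | Delta
  4   | doctor | red | dog | tea | Gamma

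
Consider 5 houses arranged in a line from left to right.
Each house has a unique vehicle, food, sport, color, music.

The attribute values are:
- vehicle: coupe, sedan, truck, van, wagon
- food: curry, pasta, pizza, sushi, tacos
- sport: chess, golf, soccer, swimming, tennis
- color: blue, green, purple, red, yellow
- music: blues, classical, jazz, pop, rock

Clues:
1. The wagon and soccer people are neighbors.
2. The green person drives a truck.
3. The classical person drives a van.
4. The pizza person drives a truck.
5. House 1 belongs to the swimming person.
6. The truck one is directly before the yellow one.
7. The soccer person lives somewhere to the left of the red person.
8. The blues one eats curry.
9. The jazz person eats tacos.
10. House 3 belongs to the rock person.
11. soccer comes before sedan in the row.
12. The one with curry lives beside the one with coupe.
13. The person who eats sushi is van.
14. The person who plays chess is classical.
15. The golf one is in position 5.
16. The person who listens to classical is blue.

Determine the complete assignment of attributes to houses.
Solution:

House | Vehicle | Food | Sport | Color | Music
----------------------------------------------
  1   | truck | pizza | swimming | green | pop
  2   | wagon | curry | tennis | yellow | blues
  3   | coupe | pasta | soccer | purple | rock
  4   | van | sushi | chess | blue | classical
  5   | sedan | tacos | golf | red | jazz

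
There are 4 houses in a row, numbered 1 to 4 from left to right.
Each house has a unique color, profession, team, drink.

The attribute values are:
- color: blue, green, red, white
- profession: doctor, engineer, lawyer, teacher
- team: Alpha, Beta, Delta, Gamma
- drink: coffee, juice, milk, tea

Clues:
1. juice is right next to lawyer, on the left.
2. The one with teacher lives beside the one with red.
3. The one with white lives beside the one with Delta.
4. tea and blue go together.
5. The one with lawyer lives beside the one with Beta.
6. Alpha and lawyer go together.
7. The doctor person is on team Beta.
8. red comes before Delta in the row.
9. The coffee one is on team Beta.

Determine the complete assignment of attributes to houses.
Solution:

House | Color | Profession | Team | Drink
-----------------------------------------
  1   | green | teacher | Gamma | juice
  2   | red | lawyer | Alpha | milk
  3   | white | doctor | Beta | coffee
  4   | blue | engineer | Delta | tea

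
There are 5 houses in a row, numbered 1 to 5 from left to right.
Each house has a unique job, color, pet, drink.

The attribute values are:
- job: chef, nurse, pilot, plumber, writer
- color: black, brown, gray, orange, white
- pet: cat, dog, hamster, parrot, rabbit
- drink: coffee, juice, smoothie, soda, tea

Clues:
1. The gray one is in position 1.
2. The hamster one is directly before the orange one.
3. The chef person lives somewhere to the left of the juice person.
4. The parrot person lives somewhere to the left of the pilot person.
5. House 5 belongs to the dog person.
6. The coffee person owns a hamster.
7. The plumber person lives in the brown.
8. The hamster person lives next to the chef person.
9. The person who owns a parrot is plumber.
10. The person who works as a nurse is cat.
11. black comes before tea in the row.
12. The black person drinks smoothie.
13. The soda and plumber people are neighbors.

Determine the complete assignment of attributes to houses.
Solution:

House | Job | Color | Pet | Drink
---------------------------------
  1   | writer | gray | hamster | coffee
  2   | chef | orange | rabbit | soda
  3   | plumber | brown | parrot | juice
  4   | nurse | black | cat | smoothie
  5   | pilot | white | dog | tea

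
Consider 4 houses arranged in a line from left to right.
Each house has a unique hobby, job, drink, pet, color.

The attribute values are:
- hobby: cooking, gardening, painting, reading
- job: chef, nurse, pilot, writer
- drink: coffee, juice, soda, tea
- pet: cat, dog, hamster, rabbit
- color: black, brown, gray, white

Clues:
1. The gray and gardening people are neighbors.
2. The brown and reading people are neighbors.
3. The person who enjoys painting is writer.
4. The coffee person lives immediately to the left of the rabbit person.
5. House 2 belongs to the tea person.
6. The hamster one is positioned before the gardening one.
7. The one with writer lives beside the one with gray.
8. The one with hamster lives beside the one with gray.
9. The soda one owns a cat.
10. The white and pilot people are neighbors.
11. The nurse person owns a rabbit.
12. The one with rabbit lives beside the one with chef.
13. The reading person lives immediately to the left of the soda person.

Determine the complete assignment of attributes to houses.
Solution:

House | Hobby | Job | Drink | Pet | Color
-----------------------------------------
  1   | painting | writer | coffee | hamster | brown
  2   | reading | nurse | tea | rabbit | gray
  3   | gardening | chef | soda | cat | white
  4   | cooking | pilot | juice | dog | black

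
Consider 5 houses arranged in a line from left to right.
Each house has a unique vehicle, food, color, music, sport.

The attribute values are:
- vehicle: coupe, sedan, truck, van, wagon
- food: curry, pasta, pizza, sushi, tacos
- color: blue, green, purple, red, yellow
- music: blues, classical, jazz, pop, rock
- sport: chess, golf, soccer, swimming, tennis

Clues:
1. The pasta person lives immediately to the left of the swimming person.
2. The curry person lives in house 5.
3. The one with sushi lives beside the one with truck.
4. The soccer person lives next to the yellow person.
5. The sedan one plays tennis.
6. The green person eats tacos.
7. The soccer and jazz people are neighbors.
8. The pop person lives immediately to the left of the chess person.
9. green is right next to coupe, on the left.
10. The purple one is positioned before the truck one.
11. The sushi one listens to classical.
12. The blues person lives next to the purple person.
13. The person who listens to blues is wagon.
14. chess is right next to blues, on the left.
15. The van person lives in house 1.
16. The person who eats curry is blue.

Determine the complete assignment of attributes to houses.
Solution:

House | Vehicle | Food | Color | Music | Sport
----------------------------------------------
  1   | van | tacos | green | pop | soccer
  2   | coupe | pasta | yellow | jazz | chess
  3   | wagon | pizza | red | blues | swimming
  4   | sedan | sushi | purple | classical | tennis
  5   | truck | curry | blue | rock | golf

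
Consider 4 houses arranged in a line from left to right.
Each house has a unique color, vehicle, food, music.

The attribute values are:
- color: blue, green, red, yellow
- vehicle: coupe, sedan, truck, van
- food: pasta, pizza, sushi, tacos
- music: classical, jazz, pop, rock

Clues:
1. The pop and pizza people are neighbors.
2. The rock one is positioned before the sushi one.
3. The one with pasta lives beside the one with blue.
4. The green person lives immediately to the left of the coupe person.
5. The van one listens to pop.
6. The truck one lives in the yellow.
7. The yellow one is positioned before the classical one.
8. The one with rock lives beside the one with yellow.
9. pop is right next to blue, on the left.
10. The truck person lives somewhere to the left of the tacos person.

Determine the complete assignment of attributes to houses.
Solution:

House | Color | Vehicle | Food | Music
--------------------------------------
  1   | green | van | pasta | pop
  2   | blue | coupe | pizza | rock
  3   | yellow | truck | sushi | jazz
  4   | red | sedan | tacos | classical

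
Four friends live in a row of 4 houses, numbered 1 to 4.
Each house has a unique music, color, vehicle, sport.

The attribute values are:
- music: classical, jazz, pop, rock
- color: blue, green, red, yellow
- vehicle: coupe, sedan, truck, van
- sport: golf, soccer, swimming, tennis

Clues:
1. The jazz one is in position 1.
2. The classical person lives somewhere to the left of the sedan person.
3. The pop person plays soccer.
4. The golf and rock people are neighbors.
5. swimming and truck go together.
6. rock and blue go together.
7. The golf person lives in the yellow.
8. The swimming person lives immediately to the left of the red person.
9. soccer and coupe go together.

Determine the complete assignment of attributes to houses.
Solution:

House | Music | Color | Vehicle | Sport
---------------------------------------
  1   | jazz | green | truck | swimming
  2   | pop | red | coupe | soccer
  3   | classical | yellow | van | golf
  4   | rock | blue | sedan | tennis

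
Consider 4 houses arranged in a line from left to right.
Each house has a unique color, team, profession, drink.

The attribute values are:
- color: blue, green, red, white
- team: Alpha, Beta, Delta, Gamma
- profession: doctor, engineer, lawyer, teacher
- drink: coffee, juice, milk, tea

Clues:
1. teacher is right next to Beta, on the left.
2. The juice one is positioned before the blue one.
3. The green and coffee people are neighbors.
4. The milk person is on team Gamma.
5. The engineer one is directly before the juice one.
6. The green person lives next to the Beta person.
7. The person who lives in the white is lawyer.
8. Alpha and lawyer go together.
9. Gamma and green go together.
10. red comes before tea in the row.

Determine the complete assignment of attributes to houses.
Solution:

House | Color | Team | Profession | Drink
-----------------------------------------
  1   | green | Gamma | teacher | milk
  2   | red | Beta | engineer | coffee
  3   | white | Alpha | lawyer | juice
  4   | blue | Delta | doctor | tea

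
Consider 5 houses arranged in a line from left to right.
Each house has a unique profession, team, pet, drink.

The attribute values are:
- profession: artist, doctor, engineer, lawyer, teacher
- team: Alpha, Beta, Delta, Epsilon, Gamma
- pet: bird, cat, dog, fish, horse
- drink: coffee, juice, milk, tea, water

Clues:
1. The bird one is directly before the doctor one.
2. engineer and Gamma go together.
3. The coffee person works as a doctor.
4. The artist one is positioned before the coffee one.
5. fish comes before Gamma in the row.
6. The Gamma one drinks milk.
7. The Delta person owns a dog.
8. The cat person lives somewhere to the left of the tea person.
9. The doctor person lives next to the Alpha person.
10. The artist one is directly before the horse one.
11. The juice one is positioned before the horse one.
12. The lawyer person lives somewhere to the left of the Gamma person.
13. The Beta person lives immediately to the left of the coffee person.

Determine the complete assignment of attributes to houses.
Solution:

House | Profession | Team | Pet | Drink
---------------------------------------
  1   | artist | Beta | bird | juice
  2   | doctor | Epsilon | horse | coffee
  3   | lawyer | Alpha | fish | water
  4   | engineer | Gamma | cat | milk
  5   | teacher | Delta | dog | tea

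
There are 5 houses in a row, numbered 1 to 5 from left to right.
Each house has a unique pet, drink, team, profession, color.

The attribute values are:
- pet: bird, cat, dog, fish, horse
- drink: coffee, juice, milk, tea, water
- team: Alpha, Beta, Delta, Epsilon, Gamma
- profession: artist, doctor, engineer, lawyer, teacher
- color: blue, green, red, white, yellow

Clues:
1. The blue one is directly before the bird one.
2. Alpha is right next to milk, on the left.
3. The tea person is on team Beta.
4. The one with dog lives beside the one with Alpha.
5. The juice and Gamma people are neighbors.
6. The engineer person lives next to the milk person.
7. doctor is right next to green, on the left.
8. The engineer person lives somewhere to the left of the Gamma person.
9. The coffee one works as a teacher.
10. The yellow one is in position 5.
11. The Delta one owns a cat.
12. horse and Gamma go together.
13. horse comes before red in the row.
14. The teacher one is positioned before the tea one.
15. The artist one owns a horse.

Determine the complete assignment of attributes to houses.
Solution:

House | Pet | Drink | Team | Profession | Color
-----------------------------------------------
  1   | dog | water | Epsilon | doctor | blue
  2   | bird | juice | Alpha | engineer | green
  3   | horse | milk | Gamma | artist | white
  4   | cat | coffee | Delta | teacher | red
  5   | fish | tea | Beta | lawyer | yellow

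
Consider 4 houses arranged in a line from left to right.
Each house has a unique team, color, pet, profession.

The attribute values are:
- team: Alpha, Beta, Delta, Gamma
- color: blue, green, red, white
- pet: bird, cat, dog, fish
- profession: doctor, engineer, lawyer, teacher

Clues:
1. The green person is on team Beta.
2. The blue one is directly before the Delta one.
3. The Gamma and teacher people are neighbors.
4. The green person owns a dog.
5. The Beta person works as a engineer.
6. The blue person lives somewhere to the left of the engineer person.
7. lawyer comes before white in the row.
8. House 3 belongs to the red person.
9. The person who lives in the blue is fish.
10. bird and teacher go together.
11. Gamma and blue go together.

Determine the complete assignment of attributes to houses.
Solution:

House | Team | Color | Pet | Profession
---------------------------------------
  1   | Gamma | blue | fish | lawyer
  2   | Delta | white | bird | teacher
  3   | Alpha | red | cat | doctor
  4   | Beta | green | dog | engineer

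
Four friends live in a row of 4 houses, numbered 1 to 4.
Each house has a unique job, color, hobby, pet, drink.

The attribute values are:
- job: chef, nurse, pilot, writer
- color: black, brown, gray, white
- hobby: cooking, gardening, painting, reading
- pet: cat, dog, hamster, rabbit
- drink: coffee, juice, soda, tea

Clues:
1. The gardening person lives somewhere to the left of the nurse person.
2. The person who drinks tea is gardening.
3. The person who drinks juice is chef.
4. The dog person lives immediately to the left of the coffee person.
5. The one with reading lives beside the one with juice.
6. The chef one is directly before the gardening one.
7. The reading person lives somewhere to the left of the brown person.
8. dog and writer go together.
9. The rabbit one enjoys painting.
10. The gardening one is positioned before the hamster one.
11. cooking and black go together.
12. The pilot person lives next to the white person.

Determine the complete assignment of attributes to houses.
Solution:

House | Job | Color | Hobby | Pet | Drink
-----------------------------------------
  1   | pilot | gray | reading | cat | soda
  2   | chef | white | painting | rabbit | juice
  3   | writer | brown | gardening | dog | tea
  4   | nurse | black | cooking | hamster | coffee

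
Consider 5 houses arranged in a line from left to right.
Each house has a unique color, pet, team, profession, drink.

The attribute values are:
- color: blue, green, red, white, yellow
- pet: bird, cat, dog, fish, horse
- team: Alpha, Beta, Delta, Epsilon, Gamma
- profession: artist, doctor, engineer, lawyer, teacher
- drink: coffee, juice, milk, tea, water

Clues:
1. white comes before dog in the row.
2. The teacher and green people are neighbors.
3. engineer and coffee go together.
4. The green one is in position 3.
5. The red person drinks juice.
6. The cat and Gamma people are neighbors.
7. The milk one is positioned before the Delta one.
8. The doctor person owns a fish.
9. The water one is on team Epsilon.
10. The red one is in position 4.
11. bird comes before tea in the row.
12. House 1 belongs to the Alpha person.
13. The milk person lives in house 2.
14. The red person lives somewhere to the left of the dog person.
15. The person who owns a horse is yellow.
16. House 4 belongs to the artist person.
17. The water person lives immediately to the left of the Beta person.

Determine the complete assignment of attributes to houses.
Solution:

House | Color | Pet | Team | Profession | Drink
-----------------------------------------------
  1   | white | cat | Alpha | engineer | coffee
  2   | yellow | horse | Gamma | teacher | milk
  3   | green | fish | Epsilon | doctor | water
  4   | red | bird | Beta | artist | juice
  5   | blue | dog | Delta | lawyer | tea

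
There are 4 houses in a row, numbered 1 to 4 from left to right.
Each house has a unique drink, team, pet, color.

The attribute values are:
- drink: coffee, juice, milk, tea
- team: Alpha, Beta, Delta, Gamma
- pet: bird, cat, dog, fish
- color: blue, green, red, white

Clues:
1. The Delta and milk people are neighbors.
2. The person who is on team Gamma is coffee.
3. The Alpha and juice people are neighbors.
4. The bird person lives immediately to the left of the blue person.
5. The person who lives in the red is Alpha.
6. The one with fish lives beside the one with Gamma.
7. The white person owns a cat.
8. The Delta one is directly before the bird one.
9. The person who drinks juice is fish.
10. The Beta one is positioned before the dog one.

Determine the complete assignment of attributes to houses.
Solution:

House | Drink | Team | Pet | Color
----------------------------------
  1   | tea | Delta | cat | white
  2   | milk | Alpha | bird | red
  3   | juice | Beta | fish | blue
  4   | coffee | Gamma | dog | green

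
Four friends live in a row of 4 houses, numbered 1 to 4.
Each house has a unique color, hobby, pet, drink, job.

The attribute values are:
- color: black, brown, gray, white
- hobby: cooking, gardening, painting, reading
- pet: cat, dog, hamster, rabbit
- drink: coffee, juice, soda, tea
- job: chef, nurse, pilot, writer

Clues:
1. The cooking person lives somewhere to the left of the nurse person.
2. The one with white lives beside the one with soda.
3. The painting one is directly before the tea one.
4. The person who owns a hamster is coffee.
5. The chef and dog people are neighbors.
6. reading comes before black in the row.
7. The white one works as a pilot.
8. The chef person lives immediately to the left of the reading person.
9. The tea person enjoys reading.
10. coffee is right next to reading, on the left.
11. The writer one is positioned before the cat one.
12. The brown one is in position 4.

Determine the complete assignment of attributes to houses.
Solution:

House | Color | Hobby | Pet | Drink | Job
-----------------------------------------
  1   | gray | painting | hamster | coffee | chef
  2   | white | reading | dog | tea | pilot
  3   | black | cooking | rabbit | soda | writer
  4   | brown | gardening | cat | juice | nurse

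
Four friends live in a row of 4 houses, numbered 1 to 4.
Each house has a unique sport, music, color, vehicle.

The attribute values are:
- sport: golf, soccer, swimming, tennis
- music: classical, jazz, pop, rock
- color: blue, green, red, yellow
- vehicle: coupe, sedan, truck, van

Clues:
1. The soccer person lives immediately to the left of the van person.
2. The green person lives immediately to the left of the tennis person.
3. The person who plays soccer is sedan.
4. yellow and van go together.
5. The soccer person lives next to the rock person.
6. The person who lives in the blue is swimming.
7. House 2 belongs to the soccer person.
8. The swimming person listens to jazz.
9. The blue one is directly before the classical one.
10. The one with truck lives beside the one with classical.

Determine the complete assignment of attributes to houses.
Solution:

House | Sport | Music | Color | Vehicle
---------------------------------------
  1   | swimming | jazz | blue | truck
  2   | soccer | classical | green | sedan
  3   | tennis | rock | yellow | van
  4   | golf | pop | red | coupe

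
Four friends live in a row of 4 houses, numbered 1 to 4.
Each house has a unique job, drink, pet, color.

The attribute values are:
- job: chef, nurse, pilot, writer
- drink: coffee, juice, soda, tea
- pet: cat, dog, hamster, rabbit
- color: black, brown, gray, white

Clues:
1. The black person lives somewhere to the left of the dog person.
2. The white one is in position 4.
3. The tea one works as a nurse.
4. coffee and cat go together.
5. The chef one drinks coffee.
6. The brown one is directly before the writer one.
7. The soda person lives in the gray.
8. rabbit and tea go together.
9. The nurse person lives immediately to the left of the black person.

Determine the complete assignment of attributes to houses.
Solution:

House | Job | Drink | Pet | Color
---------------------------------
  1   | nurse | tea | rabbit | brown
  2   | writer | juice | hamster | black
  3   | pilot | soda | dog | gray
  4   | chef | coffee | cat | white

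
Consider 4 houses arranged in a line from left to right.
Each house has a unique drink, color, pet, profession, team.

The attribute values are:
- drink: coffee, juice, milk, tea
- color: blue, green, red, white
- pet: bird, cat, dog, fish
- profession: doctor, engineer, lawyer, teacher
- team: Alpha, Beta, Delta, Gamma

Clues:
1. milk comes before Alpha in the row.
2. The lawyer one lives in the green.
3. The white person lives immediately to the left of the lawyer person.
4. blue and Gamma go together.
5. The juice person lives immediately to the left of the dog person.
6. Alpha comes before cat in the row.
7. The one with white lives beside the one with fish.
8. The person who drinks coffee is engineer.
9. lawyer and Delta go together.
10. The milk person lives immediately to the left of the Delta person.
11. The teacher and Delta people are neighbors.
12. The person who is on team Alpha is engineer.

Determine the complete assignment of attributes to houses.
Solution:

House | Drink | Color | Pet | Profession | Team
-----------------------------------------------
  1   | milk | white | bird | teacher | Beta
  2   | juice | green | fish | lawyer | Delta
  3   | coffee | red | dog | engineer | Alpha
  4   | tea | blue | cat | doctor | Gamma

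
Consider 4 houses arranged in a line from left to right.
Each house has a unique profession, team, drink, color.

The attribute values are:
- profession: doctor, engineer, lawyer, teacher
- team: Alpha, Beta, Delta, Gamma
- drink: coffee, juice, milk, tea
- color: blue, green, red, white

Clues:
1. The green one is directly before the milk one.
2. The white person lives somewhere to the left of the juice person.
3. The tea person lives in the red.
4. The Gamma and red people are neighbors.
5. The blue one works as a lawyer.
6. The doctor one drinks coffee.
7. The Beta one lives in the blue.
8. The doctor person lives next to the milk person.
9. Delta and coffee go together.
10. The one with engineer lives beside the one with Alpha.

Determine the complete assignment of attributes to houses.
Solution:

House | Profession | Team | Drink | Color
-----------------------------------------
  1   | doctor | Delta | coffee | green
  2   | engineer | Gamma | milk | white
  3   | teacher | Alpha | tea | red
  4   | lawyer | Beta | juice | blue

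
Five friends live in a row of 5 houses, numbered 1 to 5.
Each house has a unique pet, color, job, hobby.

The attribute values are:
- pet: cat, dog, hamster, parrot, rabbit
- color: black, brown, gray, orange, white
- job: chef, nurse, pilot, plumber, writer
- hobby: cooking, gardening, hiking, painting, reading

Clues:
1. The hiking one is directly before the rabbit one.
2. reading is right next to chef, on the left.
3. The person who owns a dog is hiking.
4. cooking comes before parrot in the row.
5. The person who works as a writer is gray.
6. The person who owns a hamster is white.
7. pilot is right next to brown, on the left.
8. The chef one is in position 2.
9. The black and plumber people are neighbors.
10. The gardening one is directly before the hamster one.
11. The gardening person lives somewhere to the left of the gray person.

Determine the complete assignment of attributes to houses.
Solution:

House | Pet | Color | Job | Hobby
---------------------------------
  1   | cat | orange | pilot | reading
  2   | dog | brown | chef | hiking
  3   | rabbit | black | nurse | gardening
  4   | hamster | white | plumber | cooking
  5   | parrot | gray | writer | painting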